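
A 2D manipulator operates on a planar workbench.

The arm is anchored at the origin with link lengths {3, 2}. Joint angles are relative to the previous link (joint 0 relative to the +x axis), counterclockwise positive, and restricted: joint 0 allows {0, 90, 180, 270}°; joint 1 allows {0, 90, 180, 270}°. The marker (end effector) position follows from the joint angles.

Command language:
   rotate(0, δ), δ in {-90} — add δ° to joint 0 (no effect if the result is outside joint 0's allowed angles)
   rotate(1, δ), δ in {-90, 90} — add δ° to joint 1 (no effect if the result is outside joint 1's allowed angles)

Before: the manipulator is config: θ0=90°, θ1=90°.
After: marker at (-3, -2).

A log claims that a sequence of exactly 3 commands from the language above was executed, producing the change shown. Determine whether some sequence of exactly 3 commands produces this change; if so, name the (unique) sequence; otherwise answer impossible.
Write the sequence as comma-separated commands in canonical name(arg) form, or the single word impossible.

initial: config: θ0=90°, θ1=90°
1. rotate(0, -90) → config: θ0=0°, θ1=90°
2. rotate(0, -90) → config: θ0=270°, θ1=90°
3. rotate(0, -90) → config: θ0=180°, θ1=90°
no rival 3-sequence matches.

rotate(0, -90), rotate(0, -90), rotate(0, -90)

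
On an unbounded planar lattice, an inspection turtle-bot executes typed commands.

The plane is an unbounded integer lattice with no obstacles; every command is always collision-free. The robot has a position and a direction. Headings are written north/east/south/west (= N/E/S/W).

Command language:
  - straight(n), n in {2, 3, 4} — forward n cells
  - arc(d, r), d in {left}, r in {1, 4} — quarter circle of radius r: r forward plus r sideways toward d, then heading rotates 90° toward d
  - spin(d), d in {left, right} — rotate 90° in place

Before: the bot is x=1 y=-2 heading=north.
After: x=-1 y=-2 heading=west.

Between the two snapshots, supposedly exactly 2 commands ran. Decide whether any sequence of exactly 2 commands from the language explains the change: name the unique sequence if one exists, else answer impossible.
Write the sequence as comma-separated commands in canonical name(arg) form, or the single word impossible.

key: order matters: swapping spin(left) and straight(2) lands elsewhere
from: x=1 y=-2 heading=north
[1] after spin(left): x=1 y=-2 heading=west
[2] after straight(2): x=-1 y=-2 heading=west
no other 2-command option fits: unique.

spin(left), straight(2)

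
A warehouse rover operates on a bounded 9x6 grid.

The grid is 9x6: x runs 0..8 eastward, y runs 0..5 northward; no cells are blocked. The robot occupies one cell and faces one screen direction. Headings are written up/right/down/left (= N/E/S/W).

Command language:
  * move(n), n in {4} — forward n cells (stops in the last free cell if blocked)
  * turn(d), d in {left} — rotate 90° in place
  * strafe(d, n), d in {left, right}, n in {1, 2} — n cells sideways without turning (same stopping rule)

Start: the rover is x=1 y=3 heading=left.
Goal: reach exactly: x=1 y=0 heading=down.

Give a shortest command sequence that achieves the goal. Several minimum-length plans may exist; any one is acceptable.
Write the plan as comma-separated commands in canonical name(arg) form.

initial: x=1 y=3 heading=left
[1] after turn(left): x=1 y=3 heading=down
[2] after move(4): x=1 y=0 heading=down
no 1-step plan works, so 2 is optimal.

turn(left), move(4)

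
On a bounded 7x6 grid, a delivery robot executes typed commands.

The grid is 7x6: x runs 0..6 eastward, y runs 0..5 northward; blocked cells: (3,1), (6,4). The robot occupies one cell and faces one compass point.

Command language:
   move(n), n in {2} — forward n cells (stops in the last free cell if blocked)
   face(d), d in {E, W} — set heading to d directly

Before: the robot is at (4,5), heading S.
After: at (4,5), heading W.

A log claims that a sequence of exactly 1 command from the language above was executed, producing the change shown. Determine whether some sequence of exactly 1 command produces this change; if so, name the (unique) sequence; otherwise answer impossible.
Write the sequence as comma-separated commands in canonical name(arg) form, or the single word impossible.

key: parked at (4,5) the whole time — nothing moves the robot
t0: at (4,5), heading S
[1] after face(W): at (4,5), heading W
uniquely the one of 3 1-step routes that fits.

face(W)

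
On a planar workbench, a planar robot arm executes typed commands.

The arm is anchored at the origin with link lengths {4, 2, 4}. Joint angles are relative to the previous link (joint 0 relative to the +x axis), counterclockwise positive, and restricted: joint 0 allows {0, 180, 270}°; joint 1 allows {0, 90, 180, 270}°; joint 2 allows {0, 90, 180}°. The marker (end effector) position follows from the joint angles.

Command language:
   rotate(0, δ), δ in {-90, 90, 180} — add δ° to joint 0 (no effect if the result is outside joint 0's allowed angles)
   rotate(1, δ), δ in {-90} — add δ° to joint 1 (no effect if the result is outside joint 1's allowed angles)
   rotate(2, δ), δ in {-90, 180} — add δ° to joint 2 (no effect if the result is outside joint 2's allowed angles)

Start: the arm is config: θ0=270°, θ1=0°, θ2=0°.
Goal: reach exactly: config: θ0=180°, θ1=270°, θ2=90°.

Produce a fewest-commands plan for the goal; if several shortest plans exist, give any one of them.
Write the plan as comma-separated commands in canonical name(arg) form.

rotate(1, -90), rotate(2, 180), rotate(0, -90), rotate(2, -90)

initial: config: θ0=270°, θ1=0°, θ2=0°
t=1 rotate(1, -90) ⇒ config: θ0=270°, θ1=270°, θ2=0°
t=2 rotate(2, 180) ⇒ config: θ0=270°, θ1=270°, θ2=180°
t=3 rotate(0, -90) ⇒ config: θ0=180°, θ1=270°, θ2=180°
t=4 rotate(2, -90) ⇒ config: θ0=180°, θ1=270°, θ2=90°
minimal: 4 command(s), checked below 4.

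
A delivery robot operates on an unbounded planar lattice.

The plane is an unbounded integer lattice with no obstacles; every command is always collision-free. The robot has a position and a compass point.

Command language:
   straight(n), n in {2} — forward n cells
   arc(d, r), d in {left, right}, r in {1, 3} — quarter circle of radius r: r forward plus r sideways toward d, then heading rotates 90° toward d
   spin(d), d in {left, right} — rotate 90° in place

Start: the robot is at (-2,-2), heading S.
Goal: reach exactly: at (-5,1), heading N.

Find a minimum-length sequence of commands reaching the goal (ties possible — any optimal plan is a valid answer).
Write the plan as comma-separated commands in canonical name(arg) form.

start: at (-2,-2), heading S
t=1 spin(right) ⇒ at (-2,-2), heading W
t=2 arc(right, 3) ⇒ at (-5,1), heading N
shorter routes all fall short; 2 is best.

spin(right), arc(right, 3)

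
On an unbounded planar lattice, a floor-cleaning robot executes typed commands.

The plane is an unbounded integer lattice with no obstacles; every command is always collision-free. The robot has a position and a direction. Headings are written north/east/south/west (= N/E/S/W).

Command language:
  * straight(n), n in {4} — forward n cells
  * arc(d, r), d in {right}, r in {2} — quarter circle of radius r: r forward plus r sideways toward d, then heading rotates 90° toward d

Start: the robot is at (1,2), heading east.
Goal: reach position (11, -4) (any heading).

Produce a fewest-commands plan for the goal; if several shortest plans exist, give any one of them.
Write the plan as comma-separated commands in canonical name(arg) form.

initial: at (1,2), heading east
1. straight(4) → at (5,2), heading east
2. straight(4) → at (9,2), heading east
3. arc(right, 2) → at (11,0), heading south
4. straight(4) → at (11,-4), heading south
no 3-step plan works, so 4 is optimal.

straight(4), straight(4), arc(right, 2), straight(4)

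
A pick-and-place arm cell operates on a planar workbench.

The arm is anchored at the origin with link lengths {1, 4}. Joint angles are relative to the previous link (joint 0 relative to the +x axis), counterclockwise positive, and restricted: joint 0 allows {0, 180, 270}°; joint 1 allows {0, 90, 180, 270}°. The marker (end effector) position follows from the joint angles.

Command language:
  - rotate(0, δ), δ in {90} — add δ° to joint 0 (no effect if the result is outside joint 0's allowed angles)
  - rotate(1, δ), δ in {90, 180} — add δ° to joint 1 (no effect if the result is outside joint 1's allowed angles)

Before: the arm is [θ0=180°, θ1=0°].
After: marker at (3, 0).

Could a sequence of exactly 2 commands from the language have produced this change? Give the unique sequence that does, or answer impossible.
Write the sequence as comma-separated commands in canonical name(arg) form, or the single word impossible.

t0: [θ0=180°, θ1=0°]
t=1 rotate(1, 90) ⇒ [θ0=180°, θ1=90°]
t=2 rotate(1, 90) ⇒ [θ0=180°, θ1=180°]
uniquely the one of 9 2-step routes that fits.

rotate(1, 90), rotate(1, 90)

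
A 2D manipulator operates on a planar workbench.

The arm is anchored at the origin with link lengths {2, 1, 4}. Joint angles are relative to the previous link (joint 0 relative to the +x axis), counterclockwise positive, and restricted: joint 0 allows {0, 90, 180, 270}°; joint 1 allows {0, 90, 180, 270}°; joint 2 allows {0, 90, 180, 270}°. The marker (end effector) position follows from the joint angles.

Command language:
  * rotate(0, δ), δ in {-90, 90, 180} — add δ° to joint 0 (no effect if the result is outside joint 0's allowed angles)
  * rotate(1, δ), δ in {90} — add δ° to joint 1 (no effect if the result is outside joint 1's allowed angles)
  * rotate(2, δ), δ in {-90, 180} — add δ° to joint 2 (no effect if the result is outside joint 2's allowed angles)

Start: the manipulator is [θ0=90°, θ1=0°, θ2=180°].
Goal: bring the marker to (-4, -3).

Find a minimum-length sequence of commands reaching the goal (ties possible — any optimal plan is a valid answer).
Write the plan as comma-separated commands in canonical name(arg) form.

rotate(0, 180), rotate(2, 180), rotate(2, -90)

begin: [θ0=90°, θ1=0°, θ2=180°]
1. rotate(0, 180) → [θ0=270°, θ1=0°, θ2=180°]
2. rotate(2, 180) → [θ0=270°, θ1=0°, θ2=0°]
3. rotate(2, -90) → [θ0=270°, θ1=0°, θ2=270°]
nothing shorter than 3 reaches the goal.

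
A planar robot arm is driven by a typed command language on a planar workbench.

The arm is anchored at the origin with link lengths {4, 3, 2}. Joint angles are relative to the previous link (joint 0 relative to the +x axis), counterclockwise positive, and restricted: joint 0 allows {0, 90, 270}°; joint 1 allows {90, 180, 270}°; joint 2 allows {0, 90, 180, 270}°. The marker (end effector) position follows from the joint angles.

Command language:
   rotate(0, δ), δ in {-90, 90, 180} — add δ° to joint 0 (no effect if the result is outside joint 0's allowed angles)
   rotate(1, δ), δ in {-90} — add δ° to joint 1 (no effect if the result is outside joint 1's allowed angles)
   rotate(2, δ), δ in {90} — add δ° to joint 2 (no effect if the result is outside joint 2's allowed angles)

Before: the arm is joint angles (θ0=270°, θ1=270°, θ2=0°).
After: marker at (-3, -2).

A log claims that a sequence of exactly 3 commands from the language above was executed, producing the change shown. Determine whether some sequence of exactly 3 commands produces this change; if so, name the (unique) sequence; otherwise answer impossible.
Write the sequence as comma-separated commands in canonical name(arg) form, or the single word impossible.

rotate(2, 90), rotate(2, 90), rotate(2, 90)

start: joint angles (θ0=270°, θ1=270°, θ2=0°)
step 1 (rotate(2, 90)): joint angles (θ0=270°, θ1=270°, θ2=90°)
step 2 (rotate(2, 90)): joint angles (θ0=270°, θ1=270°, θ2=180°)
step 3 (rotate(2, 90)): joint angles (θ0=270°, θ1=270°, θ2=270°)
uniquely the one of 125 3-step routes that fits.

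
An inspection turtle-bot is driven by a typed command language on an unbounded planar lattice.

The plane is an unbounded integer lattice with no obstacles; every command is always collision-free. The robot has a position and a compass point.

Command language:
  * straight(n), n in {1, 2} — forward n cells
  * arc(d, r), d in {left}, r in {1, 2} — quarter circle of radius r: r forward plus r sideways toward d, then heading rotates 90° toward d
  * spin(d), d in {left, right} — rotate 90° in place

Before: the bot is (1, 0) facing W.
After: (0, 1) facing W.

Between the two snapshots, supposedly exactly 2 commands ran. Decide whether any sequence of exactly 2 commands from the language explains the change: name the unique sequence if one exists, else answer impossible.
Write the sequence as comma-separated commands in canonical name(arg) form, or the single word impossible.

spin(right), arc(left, 1)

key: running arc(left, 1) before spin(right) would end elsewhere — order is forced
from: (1, 0) facing W
[1] after spin(right): (1, 0) facing N
[2] after arc(left, 1): (0, 1) facing W
no other 2-command option fits: unique.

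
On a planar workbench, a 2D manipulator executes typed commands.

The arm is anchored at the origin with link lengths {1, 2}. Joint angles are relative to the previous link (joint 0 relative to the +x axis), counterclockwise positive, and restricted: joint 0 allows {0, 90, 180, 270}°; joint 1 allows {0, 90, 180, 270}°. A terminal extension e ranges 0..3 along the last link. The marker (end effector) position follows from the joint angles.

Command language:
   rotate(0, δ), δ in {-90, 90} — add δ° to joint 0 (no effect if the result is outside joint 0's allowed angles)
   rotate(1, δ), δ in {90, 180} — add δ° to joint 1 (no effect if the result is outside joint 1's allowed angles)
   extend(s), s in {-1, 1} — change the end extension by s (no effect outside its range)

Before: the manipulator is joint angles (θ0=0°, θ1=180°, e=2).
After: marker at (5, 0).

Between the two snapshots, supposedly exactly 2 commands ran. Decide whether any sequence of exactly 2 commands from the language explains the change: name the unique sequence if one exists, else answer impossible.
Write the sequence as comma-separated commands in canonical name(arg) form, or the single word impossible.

t0: joint angles (θ0=0°, θ1=180°, e=2)
[1] after rotate(1, 90): joint angles (θ0=0°, θ1=270°, e=2)
[2] after rotate(1, 90): joint angles (θ0=0°, θ1=0°, e=2)
uniquely the one of 36 2-step routes that fits.

rotate(1, 90), rotate(1, 90)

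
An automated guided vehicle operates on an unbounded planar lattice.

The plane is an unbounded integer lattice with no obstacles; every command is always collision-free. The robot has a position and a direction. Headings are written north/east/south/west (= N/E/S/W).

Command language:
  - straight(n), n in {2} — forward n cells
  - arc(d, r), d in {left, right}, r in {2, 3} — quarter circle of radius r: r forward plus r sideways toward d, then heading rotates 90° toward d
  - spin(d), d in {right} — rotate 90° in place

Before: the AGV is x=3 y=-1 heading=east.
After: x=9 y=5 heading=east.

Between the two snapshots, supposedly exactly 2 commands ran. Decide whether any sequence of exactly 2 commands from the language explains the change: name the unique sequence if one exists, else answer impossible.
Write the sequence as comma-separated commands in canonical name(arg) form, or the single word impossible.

key: running arc(right, 3) before arc(left, 3) would end elsewhere — order is forced
from: x=3 y=-1 heading=east
[1] after arc(left, 3): x=6 y=2 heading=north
[2] after arc(right, 3): x=9 y=5 heading=east
no other 2-command option fits: unique.

arc(left, 3), arc(right, 3)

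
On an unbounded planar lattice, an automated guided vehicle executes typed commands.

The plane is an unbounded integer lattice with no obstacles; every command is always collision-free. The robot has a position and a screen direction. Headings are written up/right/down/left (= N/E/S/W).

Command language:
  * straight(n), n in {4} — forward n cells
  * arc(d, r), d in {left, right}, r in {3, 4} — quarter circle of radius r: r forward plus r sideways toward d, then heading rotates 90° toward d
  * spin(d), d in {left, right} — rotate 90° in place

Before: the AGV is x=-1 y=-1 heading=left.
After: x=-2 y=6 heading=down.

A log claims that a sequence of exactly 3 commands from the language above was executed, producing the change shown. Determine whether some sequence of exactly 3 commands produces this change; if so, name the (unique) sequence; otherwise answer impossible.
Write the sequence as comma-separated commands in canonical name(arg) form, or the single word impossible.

key: order matters: swapping arc(right, 4) and spin(right) lands elsewhere
begin: x=-1 y=-1 heading=left
[1] after arc(right, 4): x=-5 y=3 heading=up
[2] after arc(right, 3): x=-2 y=6 heading=right
[3] after spin(right): x=-2 y=6 heading=down
uniquely the one of 343 3-step routes that fits.

arc(right, 4), arc(right, 3), spin(right)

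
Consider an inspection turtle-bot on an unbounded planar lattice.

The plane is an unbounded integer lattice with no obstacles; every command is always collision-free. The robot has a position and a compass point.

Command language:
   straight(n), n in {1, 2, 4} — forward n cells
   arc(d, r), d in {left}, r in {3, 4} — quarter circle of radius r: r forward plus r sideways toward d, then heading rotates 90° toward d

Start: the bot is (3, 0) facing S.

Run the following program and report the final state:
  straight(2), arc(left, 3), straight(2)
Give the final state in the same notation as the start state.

initial: (3, 0) facing S
1. straight(2) → (3, -2) facing S
2. arc(left, 3) → (6, -5) facing E
3. straight(2) → (8, -5) facing E

(8, -5) facing E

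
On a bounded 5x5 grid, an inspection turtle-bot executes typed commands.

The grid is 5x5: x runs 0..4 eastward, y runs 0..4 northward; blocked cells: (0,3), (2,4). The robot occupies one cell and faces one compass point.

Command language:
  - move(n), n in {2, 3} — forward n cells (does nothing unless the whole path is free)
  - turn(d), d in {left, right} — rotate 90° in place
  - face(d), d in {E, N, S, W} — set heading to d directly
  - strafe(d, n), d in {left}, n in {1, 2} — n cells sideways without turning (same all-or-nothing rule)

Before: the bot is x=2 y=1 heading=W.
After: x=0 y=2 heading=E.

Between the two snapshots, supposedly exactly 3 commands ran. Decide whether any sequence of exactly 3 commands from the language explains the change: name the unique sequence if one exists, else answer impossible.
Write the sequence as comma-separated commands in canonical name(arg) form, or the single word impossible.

key: order matters: swapping move(2) and strafe(left, 1) lands elsewhere
t0: x=2 y=1 heading=W
1. move(2) → x=0 y=1 heading=W
2. face(E) → x=0 y=1 heading=E
3. strafe(left, 1) → x=0 y=2 heading=E
all 1000 alternatives checked — unique.

move(2), face(E), strafe(left, 1)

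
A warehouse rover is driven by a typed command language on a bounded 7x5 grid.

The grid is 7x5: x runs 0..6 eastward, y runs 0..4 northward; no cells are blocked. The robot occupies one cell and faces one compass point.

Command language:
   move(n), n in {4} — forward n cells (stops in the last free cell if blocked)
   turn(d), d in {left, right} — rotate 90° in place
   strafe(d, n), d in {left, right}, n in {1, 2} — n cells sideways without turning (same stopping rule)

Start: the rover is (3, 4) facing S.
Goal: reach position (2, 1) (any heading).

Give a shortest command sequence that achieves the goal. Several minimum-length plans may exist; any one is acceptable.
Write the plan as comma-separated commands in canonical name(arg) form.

from: (3, 4) facing S
step 1 (strafe(right, 1)): (2, 4) facing S
step 2 (turn(left)): (2, 4) facing E
step 3 (strafe(right, 1)): (2, 3) facing E
step 4 (strafe(right, 2)): (2, 1) facing E
no 3-step plan works, so 4 is optimal.

strafe(right, 1), turn(left), strafe(right, 1), strafe(right, 2)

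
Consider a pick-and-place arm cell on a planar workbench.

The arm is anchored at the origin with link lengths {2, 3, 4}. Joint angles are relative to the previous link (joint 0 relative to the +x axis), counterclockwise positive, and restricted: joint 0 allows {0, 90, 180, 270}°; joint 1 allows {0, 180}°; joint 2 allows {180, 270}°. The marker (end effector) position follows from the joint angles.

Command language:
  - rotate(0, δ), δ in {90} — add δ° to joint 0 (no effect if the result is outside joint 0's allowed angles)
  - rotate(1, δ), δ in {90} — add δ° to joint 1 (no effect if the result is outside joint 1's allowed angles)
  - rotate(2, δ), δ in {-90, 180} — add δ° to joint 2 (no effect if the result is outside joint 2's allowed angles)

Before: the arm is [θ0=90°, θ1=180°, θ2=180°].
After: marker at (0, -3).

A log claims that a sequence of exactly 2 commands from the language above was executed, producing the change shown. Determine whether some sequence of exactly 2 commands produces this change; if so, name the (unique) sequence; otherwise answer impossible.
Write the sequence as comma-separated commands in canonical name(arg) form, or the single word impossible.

rotate(0, 90), rotate(0, 90)

t0: [θ0=90°, θ1=180°, θ2=180°]
step 1 (rotate(0, 90)): [θ0=180°, θ1=180°, θ2=180°]
step 2 (rotate(0, 90)): [θ0=270°, θ1=180°, θ2=180°]
no other 2-command option fits: unique.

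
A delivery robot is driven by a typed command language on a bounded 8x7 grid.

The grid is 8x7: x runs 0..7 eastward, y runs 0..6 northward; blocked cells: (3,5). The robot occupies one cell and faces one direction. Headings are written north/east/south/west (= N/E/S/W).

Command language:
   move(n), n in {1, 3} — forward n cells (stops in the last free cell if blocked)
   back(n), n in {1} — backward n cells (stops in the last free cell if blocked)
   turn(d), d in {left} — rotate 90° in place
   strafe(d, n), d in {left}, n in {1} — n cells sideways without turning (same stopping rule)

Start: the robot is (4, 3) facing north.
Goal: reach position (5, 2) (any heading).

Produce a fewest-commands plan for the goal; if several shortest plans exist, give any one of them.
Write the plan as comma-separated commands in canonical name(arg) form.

begin: (4, 3) facing north
1. back(1) → (4, 2) facing north
2. turn(left) → (4, 2) facing west
3. back(1) → (5, 2) facing west
nothing shorter than 3 reaches the goal.

back(1), turn(left), back(1)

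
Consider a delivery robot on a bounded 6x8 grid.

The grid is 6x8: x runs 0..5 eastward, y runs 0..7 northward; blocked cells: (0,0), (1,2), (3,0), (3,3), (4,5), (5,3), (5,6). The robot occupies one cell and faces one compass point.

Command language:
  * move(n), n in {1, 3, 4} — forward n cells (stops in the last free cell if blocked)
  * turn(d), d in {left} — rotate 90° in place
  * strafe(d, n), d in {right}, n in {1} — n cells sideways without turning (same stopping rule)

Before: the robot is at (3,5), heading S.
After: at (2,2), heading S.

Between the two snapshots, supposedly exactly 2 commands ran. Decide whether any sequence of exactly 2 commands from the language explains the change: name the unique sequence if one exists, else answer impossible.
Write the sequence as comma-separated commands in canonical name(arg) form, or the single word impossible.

strafe(right, 1), move(3)

key: still facing S at the end — nothing in the sequence rotates
t0: at (3,5), heading S
1. strafe(right, 1) → at (2,5), heading S
2. move(3) → at (2,2), heading S
no rival 2-sequence matches.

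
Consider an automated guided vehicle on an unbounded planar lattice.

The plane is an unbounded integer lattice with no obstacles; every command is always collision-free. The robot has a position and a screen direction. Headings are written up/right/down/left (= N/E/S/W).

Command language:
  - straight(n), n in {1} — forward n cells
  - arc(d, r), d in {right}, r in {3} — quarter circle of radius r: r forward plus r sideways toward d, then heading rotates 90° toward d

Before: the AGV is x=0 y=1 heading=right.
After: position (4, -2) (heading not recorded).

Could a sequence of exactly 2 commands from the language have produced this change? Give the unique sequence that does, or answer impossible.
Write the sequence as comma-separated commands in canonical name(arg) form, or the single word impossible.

straight(1), arc(right, 3)

key: order matters: swapping straight(1) and arc(right, 3) lands elsewhere
from: x=0 y=1 heading=right
t=1 straight(1) ⇒ x=1 y=1 heading=right
t=2 arc(right, 3) ⇒ x=4 y=-2 heading=down
no other 2-command option fits: unique.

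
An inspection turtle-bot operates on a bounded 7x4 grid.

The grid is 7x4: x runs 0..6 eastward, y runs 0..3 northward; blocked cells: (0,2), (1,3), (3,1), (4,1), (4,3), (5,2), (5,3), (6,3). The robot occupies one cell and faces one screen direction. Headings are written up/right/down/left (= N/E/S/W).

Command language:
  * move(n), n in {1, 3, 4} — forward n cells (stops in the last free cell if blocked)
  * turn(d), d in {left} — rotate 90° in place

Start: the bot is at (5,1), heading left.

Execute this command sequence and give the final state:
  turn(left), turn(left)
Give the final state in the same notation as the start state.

start: at (5,1), heading left
[1] after turn(left): at (5,1), heading down
[2] after turn(left): at (5,1), heading right

at (5,1), heading right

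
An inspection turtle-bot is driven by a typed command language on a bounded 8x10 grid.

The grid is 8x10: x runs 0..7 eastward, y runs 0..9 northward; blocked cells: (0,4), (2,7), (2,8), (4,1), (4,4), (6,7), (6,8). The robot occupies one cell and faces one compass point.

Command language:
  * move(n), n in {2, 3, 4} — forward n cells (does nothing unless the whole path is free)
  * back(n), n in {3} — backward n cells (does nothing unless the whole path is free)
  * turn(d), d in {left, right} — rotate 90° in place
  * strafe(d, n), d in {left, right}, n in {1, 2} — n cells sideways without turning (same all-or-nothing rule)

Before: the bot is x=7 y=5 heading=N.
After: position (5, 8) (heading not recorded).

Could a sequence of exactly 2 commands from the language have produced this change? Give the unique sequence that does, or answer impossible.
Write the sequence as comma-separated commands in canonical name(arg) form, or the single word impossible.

strafe(left, 2), move(3)

key: running move(3) before strafe(left, 2) would end elsewhere — order is forced
from: x=7 y=5 heading=N
step 1 (strafe(left, 2)): x=5 y=5 heading=N
step 2 (move(3)): x=5 y=8 heading=N
all 100 alternatives checked — unique.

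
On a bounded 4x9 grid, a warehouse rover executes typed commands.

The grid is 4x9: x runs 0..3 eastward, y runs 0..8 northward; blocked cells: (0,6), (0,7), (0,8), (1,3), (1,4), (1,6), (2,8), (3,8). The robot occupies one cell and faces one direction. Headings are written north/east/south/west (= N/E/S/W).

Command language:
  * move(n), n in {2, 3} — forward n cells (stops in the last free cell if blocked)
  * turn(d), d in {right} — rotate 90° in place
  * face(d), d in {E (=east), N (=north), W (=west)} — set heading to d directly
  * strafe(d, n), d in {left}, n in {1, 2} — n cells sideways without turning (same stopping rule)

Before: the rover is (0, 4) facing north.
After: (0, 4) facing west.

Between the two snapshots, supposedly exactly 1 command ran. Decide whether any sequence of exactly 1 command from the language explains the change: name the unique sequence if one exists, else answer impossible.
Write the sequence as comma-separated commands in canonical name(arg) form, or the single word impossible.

face(W)

key: (0,4) unchanged — the single command moves nothing
t0: (0, 4) facing north
1. face(W) → (0, 4) facing west
all 8 alternatives checked — unique.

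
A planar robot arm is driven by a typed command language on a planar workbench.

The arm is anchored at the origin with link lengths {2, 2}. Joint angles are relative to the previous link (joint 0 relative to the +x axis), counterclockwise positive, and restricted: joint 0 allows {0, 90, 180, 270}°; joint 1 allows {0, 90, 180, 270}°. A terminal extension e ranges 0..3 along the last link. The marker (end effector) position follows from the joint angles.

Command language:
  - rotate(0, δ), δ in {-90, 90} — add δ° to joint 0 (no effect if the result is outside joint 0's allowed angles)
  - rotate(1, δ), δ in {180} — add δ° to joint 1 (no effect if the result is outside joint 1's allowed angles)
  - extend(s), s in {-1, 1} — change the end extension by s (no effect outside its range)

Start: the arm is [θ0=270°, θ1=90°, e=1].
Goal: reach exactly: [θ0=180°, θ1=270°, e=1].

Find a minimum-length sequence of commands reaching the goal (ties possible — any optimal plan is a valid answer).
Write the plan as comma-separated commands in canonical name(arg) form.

rotate(1, 180), rotate(0, -90)

begin: [θ0=270°, θ1=90°, e=1]
[1] after rotate(1, 180): [θ0=270°, θ1=270°, e=1]
[2] after rotate(0, -90): [θ0=180°, θ1=270°, e=1]
minimal: 2 command(s), checked below 2.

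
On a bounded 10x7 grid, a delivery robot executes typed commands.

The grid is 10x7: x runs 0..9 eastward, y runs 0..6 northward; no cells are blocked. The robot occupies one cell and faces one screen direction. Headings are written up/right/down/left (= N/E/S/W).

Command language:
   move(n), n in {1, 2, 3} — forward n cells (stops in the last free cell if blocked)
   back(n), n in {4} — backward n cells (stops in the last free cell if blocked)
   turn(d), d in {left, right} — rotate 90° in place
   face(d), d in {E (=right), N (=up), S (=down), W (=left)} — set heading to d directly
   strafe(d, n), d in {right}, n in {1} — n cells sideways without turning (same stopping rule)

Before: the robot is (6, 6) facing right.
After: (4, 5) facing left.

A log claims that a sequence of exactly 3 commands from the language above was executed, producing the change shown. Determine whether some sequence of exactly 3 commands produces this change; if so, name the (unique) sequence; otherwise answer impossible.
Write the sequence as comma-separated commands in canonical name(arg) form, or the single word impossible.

strafe(right, 1), face(W), move(2)

key: order matters: swapping strafe(right, 1) and move(2) lands elsewhere
start: (6, 6) facing right
step 1 (strafe(right, 1)): (6, 5) facing right
step 2 (face(W)): (6, 5) facing left
step 3 (move(2)): (4, 5) facing left
no rival 3-sequence matches.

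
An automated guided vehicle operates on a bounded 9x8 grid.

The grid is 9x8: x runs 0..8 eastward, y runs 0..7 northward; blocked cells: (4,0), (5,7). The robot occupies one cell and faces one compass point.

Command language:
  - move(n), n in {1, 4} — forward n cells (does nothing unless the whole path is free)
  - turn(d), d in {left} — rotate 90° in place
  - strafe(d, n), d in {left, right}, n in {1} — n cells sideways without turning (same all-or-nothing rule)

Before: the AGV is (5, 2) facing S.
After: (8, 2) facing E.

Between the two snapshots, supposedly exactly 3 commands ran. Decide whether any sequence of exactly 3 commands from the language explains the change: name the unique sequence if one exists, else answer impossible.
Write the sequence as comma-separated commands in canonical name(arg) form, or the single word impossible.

strafe(right, 1), turn(left), move(4)

key: cell and facing (now E) both changed — the 3 commands mix motion and turning
start: (5, 2) facing S
step 1 (strafe(right, 1)): (4, 2) facing S
step 2 (turn(left)): (4, 2) facing E
step 3 (move(4)): (8, 2) facing E
no other 3-command option fits: unique.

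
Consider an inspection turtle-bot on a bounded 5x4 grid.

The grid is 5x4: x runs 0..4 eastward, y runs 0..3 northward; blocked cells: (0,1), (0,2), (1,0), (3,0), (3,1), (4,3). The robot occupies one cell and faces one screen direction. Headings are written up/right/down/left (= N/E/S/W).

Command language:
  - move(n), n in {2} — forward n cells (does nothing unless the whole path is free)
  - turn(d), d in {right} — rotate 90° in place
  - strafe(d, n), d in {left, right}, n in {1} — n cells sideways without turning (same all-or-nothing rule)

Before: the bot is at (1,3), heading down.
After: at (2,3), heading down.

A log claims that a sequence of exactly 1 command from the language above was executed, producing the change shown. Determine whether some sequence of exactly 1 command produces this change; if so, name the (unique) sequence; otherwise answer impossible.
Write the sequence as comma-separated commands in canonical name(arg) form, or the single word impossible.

key: heading stays S — the single command does not turn
begin: at (1,3), heading down
t=1 strafe(left, 1) ⇒ at (2,3), heading down
no rival 1-sequence matches.

strafe(left, 1)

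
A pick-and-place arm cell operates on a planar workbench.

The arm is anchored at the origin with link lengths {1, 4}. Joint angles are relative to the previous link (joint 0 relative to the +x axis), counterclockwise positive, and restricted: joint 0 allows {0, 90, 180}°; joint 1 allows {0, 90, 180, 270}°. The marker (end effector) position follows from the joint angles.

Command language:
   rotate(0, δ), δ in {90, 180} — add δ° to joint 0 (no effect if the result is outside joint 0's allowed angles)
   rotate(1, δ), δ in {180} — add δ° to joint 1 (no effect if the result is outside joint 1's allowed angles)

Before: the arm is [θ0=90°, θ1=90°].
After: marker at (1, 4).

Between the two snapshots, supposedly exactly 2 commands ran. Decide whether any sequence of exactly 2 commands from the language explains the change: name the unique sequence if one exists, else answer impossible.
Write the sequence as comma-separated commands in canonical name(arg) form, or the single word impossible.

rotate(0, 90), rotate(0, 180)

key: order matters: swapping rotate(0, 90) and rotate(0, 180) lands elsewhere
begin: [θ0=90°, θ1=90°]
1. rotate(0, 90) → [θ0=180°, θ1=90°]
2. rotate(0, 180) → [θ0=0°, θ1=90°]
no other 2-command option fits: unique.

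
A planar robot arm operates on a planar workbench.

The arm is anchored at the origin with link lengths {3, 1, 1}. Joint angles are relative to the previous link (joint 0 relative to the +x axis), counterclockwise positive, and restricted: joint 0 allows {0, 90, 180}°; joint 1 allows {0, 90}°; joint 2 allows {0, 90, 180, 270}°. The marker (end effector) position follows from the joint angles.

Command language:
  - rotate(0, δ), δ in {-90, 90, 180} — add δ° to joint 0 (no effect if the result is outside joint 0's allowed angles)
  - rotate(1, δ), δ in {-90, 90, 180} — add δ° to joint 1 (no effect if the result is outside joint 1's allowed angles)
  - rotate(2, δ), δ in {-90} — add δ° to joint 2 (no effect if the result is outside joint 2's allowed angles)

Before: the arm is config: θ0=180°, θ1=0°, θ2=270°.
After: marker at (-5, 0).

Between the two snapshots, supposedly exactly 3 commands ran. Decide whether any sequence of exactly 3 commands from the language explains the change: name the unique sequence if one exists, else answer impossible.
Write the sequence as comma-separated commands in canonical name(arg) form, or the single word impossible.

rotate(2, -90), rotate(2, -90), rotate(2, -90)

initial: config: θ0=180°, θ1=0°, θ2=270°
t=1 rotate(2, -90) ⇒ config: θ0=180°, θ1=0°, θ2=180°
t=2 rotate(2, -90) ⇒ config: θ0=180°, θ1=0°, θ2=90°
t=3 rotate(2, -90) ⇒ config: θ0=180°, θ1=0°, θ2=0°
no other 3-command option fits: unique.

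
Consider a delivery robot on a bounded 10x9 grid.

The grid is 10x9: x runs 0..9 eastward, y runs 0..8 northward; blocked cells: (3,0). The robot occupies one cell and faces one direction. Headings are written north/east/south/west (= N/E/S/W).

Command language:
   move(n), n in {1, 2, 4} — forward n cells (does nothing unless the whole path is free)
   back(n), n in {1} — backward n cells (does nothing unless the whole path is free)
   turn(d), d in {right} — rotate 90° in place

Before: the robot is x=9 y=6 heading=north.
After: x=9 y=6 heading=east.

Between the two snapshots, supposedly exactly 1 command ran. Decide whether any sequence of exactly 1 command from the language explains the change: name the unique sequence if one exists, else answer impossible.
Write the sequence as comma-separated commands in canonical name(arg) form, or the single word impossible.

key: parked at (9,6) the whole time — nothing moves the robot
start: x=9 y=6 heading=north
1. turn(right) → x=9 y=6 heading=east
no rival 1-sequence matches.

turn(right)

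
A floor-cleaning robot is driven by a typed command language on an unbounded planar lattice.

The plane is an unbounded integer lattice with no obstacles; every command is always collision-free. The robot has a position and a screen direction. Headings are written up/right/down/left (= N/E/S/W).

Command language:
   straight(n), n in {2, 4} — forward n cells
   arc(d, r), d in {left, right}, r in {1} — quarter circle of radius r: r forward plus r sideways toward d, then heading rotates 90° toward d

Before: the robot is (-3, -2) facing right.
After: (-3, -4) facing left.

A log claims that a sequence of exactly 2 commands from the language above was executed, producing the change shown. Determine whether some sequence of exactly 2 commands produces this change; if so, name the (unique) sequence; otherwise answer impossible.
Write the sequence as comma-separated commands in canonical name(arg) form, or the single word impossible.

key: cell and facing (now W) both changed — the 2 commands mix motion and turning
initial: (-3, -2) facing right
step 1 (arc(right, 1)): (-2, -3) facing down
step 2 (arc(right, 1)): (-3, -4) facing left
uniquely the one of 16 2-step routes that fits.

arc(right, 1), arc(right, 1)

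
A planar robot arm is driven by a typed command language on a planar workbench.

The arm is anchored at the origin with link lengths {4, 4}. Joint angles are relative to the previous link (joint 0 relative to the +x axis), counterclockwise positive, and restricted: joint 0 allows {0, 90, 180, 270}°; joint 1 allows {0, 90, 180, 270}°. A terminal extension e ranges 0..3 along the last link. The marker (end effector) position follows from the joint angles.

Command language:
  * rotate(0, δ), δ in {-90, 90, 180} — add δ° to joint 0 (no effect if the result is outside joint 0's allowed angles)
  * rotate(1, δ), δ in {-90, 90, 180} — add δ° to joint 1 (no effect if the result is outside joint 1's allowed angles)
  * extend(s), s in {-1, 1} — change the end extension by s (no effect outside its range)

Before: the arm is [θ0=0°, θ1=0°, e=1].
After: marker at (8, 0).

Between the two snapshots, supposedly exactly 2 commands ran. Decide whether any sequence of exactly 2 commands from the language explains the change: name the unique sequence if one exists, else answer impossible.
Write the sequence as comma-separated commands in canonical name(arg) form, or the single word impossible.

from: [θ0=0°, θ1=0°, e=1]
t=1 extend(-1) ⇒ [θ0=0°, θ1=0°, e=0]
t=2 extend(-1) ⇒ [θ0=0°, θ1=0°, e=0]
no other 2-command option fits: unique.

extend(-1), extend(-1)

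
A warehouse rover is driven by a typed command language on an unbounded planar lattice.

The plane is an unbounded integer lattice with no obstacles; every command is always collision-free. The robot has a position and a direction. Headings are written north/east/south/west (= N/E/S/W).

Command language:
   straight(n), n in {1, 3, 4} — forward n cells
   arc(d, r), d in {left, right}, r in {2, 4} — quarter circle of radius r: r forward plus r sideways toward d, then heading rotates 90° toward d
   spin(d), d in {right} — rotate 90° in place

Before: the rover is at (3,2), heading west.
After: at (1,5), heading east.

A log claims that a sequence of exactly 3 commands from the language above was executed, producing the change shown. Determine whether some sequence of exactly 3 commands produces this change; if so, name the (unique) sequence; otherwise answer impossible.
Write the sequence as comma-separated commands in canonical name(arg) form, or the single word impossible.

arc(right, 2), straight(1), spin(right)

key: order matters: swapping arc(right, 2) and spin(right) lands elsewhere
from: at (3,2), heading west
[1] after arc(right, 2): at (1,4), heading north
[2] after straight(1): at (1,5), heading north
[3] after spin(right): at (1,5), heading east
no rival 3-sequence matches.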